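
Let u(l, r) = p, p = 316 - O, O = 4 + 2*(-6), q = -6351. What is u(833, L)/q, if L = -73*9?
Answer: -108/2117 ≈ -0.051016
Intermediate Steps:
O = -8 (O = 4 - 12 = -8)
L = -657
p = 324 (p = 316 - 1*(-8) = 316 + 8 = 324)
u(l, r) = 324
u(833, L)/q = 324/(-6351) = 324*(-1/6351) = -108/2117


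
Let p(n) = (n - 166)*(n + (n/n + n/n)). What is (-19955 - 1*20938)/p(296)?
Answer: -40893/38740 ≈ -1.0556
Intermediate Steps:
p(n) = (-166 + n)*(2 + n) (p(n) = (-166 + n)*(n + (1 + 1)) = (-166 + n)*(n + 2) = (-166 + n)*(2 + n))
(-19955 - 1*20938)/p(296) = (-19955 - 1*20938)/(-332 + 296² - 164*296) = (-19955 - 20938)/(-332 + 87616 - 48544) = -40893/38740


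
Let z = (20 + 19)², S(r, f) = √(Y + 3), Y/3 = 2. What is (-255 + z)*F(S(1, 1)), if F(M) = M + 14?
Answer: 21522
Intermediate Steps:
Y = 6 (Y = 3*2 = 6)
S(r, f) = 3 (S(r, f) = √(6 + 3) = √9 = 3)
F(M) = 14 + M
z = 1521 (z = 39² = 1521)
(-255 + z)*F(S(1, 1)) = (-255 + 1521)*(14 + 3) = 1266*17 = 21522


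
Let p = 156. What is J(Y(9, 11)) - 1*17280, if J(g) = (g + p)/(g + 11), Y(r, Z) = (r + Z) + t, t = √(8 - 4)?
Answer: -570062/33 ≈ -17275.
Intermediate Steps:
t = 2 (t = √4 = 2)
Y(r, Z) = 2 + Z + r (Y(r, Z) = (r + Z) + 2 = (Z + r) + 2 = 2 + Z + r)
J(g) = (156 + g)/(11 + g) (J(g) = (g + 156)/(g + 11) = (156 + g)/(11 + g))
J(Y(9, 11)) - 1*17280 = (156 + (2 + 11 + 9))/(11 + (2 + 11 + 9)) - 1*17280 = (156 + 22)/(11 + 22) - 17280 = 178/33 - 17280 = -570062/33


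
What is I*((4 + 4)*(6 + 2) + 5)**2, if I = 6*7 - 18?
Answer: 114264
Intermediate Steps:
I = 24 (I = 42 - 18 = 24)
I*((4 + 4)*(6 + 2) + 5)**2 = 24*((4 + 4)*(6 + 2) + 5)**2 = 24*(8*8 + 5)**2 = 24*(64 + 5)**2 = 24*69**2 = 24*4761 = 114264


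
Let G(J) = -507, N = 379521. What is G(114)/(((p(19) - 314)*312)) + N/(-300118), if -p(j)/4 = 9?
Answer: -75625519/60023600 ≈ -1.2599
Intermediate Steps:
p(j) = -36 (p(j) = -4*9 = -36)
G(114)/(((p(19) - 314)*312)) + N/(-300118) = -507*1/(312*(-36 - 314)) + 379521/(-300118) = -507/((-350*312)) + 379521*(-1/300118) = -507/(-109200) - 379521/300118 = -507*(-1/109200) - 379521/300118 = 13/2800 - 379521/300118 = -75625519/60023600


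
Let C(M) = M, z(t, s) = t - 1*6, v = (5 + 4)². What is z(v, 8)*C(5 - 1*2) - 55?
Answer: 170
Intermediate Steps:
v = 81 (v = 9² = 81)
z(t, s) = -6 + t (z(t, s) = t - 6 = -6 + t)
z(v, 8)*C(5 - 1*2) - 55 = (-6 + 81)*(5 - 1*2) - 55 = 75*(5 - 2) - 55 = 75*3 - 55 = 225 - 55 = 170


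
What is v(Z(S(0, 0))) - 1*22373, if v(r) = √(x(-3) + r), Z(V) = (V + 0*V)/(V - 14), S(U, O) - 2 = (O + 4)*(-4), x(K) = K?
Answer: -22373 + I*√10/2 ≈ -22373.0 + 1.5811*I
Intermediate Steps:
S(U, O) = -14 - 4*O (S(U, O) = 2 + (O + 4)*(-4) = 2 + (4 + O)*(-4) = 2 + (-16 - 4*O) = -14 - 4*O)
Z(V) = V/(-14 + V) (Z(V) = (V + 0)/(-14 + V) = V/(-14 + V))
v(r) = √(-3 + r)
v(Z(S(0, 0))) - 1*22373 = √(-3 + (-14 - 4*0)/(-14 + (-14 - 4*0))) - 1*22373 = √(-3 + (-14 + 0)/(-14 + (-14 + 0))) - 22373 = √(-3 - 14/(-14 - 14)) - 22373 = √(-3 - 14/(-28)) - 22373 = √(-3 - 14*(-1/28)) - 22373 = √(-3 + ½) - 22373 = √(-5/2) - 22373 = I*√10/2 - 22373 = -22373 + I*√10/2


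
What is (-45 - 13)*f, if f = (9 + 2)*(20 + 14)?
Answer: -21692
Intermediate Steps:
f = 374 (f = 11*34 = 374)
(-45 - 13)*f = (-45 - 13)*374 = -58*374 = -21692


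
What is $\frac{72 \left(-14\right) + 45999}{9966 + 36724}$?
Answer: $\frac{44991}{46690} \approx 0.96361$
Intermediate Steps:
$\frac{72 \left(-14\right) + 45999}{9966 + 36724} = \frac{-1008 + 45999}{46690} = 44991 \cdot \frac{1}{46690} = \frac{44991}{46690}$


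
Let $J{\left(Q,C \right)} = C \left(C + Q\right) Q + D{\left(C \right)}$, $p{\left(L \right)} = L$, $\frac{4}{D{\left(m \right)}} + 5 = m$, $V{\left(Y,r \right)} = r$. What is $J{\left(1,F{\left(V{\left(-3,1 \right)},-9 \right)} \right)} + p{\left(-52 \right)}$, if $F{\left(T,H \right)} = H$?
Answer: $\frac{138}{7} \approx 19.714$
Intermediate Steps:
$D{\left(m \right)} = \frac{4}{-5 + m}$
$J{\left(Q,C \right)} = \frac{4}{-5 + C} + C Q \left(C + Q\right)$ ($J{\left(Q,C \right)} = C \left(C + Q\right) Q + \frac{4}{-5 + C} = C Q \left(C + Q\right) + \frac{4}{-5 + C} = \frac{4}{-5 + C} + C Q \left(C + Q\right)$)
$J{\left(1,F{\left(V{\left(-3,1 \right)},-9 \right)} \right)} + p{\left(-52 \right)} = \frac{4 - 9 \left(-5 - 9\right) \left(-9 + 1\right)}{-5 - 9} - 52 = \frac{4 - 9 \left(-14\right) \left(-8\right)}{-14} - 52 = - \frac{4 - 1008}{14} - 52 = \left(- \frac{1}{14}\right) \left(-1004\right) - 52 = \frac{502}{7} - 52 = \frac{138}{7}$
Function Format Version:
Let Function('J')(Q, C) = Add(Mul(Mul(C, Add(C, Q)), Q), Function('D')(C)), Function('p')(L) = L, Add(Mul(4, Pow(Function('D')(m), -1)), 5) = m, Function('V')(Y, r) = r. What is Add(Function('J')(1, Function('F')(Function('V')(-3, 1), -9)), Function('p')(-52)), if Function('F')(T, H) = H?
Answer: Rational(138, 7) ≈ 19.714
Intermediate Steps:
Function('D')(m) = Mul(4, Pow(Add(-5, m), -1))
Function('J')(Q, C) = Add(Mul(4, Pow(Add(-5, C), -1)), Mul(C, Q, Add(C, Q))) (Function('J')(Q, C) = Add(Mul(Mul(C, Add(C, Q)), Q), Mul(4, Pow(Add(-5, C), -1))) = Add(Mul(C, Q, Add(C, Q)), Mul(4, Pow(Add(-5, C), -1))) = Add(Mul(4, Pow(Add(-5, C), -1)), Mul(C, Q, Add(C, Q))))
Add(Function('J')(1, Function('F')(Function('V')(-3, 1), -9)), Function('p')(-52)) = Add(Mul(Pow(Add(-5, -9), -1), Add(4, Mul(-9, 1, Add(-5, -9), Add(-9, 1)))), -52) = Add(Mul(Pow(-14, -1), Add(4, Mul(-9, 1, -14, -8))), -52) = Add(Mul(Rational(-1, 14), Add(4, -1008)), -52) = Add(Mul(Rational(-1, 14), -1004), -52) = Add(Rational(502, 7), -52) = Rational(138, 7)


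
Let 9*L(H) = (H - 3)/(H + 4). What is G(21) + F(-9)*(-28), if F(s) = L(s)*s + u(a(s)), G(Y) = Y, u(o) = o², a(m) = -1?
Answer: 301/5 ≈ 60.200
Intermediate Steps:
L(H) = (-3 + H)/(9*(4 + H)) (L(H) = ((H - 3)/(H + 4))/9 = ((-3 + H)/(4 + H))/9 = (-3 + H)/(9*(4 + H)))
F(s) = 1 + s*(-3 + s)/(9*(4 + s)) (F(s) = ((-3 + s)/(9*(4 + s)))*s + (-1)² = s*(-3 + s)/(9*(4 + s)) + 1 = 1 + s*(-3 + s)/(9*(4 + s)))
G(21) + F(-9)*(-28) = 21 + ((36 + (-9)² + 6*(-9))/(9*(4 - 9)))*(-28) = 21 + ((⅑)*(36 + 81 - 54)/(-5))*(-28) = 21 + ((⅑)*(-⅕)*63)*(-28) = 21 - 7/5*(-28) = 21 + 196/5 = 301/5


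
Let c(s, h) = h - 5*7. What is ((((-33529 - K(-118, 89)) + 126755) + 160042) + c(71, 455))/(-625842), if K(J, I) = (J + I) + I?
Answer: -126814/312921 ≈ -0.40526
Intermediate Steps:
K(J, I) = J + 2*I (K(J, I) = (I + J) + I = J + 2*I)
c(s, h) = -35 + h (c(s, h) = h - 35 = -35 + h)
((((-33529 - K(-118, 89)) + 126755) + 160042) + c(71, 455))/(-625842) = ((((-33529 - (-118 + 2*89)) + 126755) + 160042) + (-35 + 455))/(-625842) = ((((-33529 - (-118 + 178)) + 126755) + 160042) + 420)*(-1/625842) = ((((-33529 - 1*60) + 126755) + 160042) + 420)*(-1/625842) = ((((-33529 - 60) + 126755) + 160042) + 420)*(-1/625842) = (((-33589 + 126755) + 160042) + 420)*(-1/625842) = ((93166 + 160042) + 420)*(-1/625842) = (253208 + 420)*(-1/625842) = 253628*(-1/625842) = -126814/312921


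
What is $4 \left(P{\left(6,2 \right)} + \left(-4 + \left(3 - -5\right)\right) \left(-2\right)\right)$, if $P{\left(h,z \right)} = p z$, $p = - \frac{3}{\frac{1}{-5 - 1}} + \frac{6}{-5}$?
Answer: $\frac{512}{5} \approx 102.4$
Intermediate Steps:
$p = \frac{84}{5}$ ($p = - \frac{3}{\frac{1}{-6}} + 6 \left(- \frac{1}{5}\right) = - \frac{3}{- \frac{1}{6}} - \frac{6}{5} = \left(-3\right) \left(-6\right) - \frac{6}{5} = 18 - \frac{6}{5} = \frac{84}{5} \approx 16.8$)
$P{\left(h,z \right)} = \frac{84 z}{5}$
$4 \left(P{\left(6,2 \right)} + \left(-4 + \left(3 - -5\right)\right) \left(-2\right)\right) = 4 \left(\frac{84}{5} \cdot 2 + \left(-4 + \left(3 - -5\right)\right) \left(-2\right)\right) = 4 \left(\frac{168}{5} + \left(-4 + \left(3 + 5\right)\right) \left(-2\right)\right) = 4 \left(\frac{168}{5} + \left(-4 + 8\right) \left(-2\right)\right) = 4 \left(\frac{168}{5} + 4 \left(-2\right)\right) = 4 \left(\frac{168}{5} - 8\right) = 4 \cdot \frac{128}{5} = \frac{512}{5}$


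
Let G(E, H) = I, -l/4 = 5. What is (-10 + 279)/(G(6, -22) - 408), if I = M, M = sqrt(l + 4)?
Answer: -13719/20810 - 269*I/41620 ≈ -0.65925 - 0.0064632*I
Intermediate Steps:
l = -20 (l = -4*5 = -20)
M = 4*I (M = sqrt(-20 + 4) = sqrt(-16) = 4*I ≈ 4.0*I)
I = 4*I ≈ 4.0*I
G(E, H) = 4*I
(-10 + 279)/(G(6, -22) - 408) = (-10 + 279)/(4*I - 408) = 269/(-408 + 4*I) = 269*((-408 - 4*I)/166480) = 269*(-408 - 4*I)/166480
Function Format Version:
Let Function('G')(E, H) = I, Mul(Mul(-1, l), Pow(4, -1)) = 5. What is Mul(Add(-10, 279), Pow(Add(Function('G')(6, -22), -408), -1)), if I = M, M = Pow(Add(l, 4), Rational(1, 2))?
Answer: Add(Rational(-13719, 20810), Mul(Rational(-269, 41620), I)) ≈ Add(-0.65925, Mul(-0.0064632, I))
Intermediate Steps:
l = -20 (l = Mul(-4, 5) = -20)
M = Mul(4, I) (M = Pow(Add(-20, 4), Rational(1, 2)) = Pow(-16, Rational(1, 2)) = Mul(4, I) ≈ Mul(4.0000, I))
I = Mul(4, I) ≈ Mul(4.0000, I)
Function('G')(E, H) = Mul(4, I)
Mul(Add(-10, 279), Pow(Add(Function('G')(6, -22), -408), -1)) = Mul(Add(-10, 279), Pow(Add(Mul(4, I), -408), -1)) = Mul(269, Pow(Add(-408, Mul(4, I)), -1)) = Mul(269, Mul(Rational(1, 166480), Add(-408, Mul(-4, I)))) = Mul(Rational(269, 166480), Add(-408, Mul(-4, I)))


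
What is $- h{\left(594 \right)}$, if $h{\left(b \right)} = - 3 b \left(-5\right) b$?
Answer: $-5292540$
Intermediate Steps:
$h{\left(b \right)} = 15 b^{2}$ ($h{\left(b \right)} = 15 b b = 15 b^{2}$)
$- h{\left(594 \right)} = - 15 \cdot 594^{2} = - 15 \cdot 352836 = \left(-1\right) 5292540 = -5292540$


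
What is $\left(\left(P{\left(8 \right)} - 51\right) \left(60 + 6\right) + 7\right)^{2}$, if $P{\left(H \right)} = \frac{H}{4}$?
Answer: $10413529$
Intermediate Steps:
$P{\left(H \right)} = \frac{H}{4}$ ($P{\left(H \right)} = H \frac{1}{4} = \frac{H}{4}$)
$\left(\left(P{\left(8 \right)} - 51\right) \left(60 + 6\right) + 7\right)^{2} = \left(\left(\frac{1}{4} \cdot 8 - 51\right) \left(60 + 6\right) + 7\right)^{2} = \left(\left(2 - 51\right) 66 + 7\right)^{2} = \left(\left(-49\right) 66 + 7\right)^{2} = \left(-3234 + 7\right)^{2} = \left(-3227\right)^{2} = 10413529$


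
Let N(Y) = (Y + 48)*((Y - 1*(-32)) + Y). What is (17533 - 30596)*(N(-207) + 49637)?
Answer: -1441828625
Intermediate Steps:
N(Y) = (32 + 2*Y)*(48 + Y) (N(Y) = (48 + Y)*((Y + 32) + Y) = (48 + Y)*((32 + Y) + Y) = (48 + Y)*(32 + 2*Y) = (32 + 2*Y)*(48 + Y))
(17533 - 30596)*(N(-207) + 49637) = (17533 - 30596)*((1536 + 2*(-207)² + 128*(-207)) + 49637) = -13063*((1536 + 2*42849 - 26496) + 49637) = -13063*((1536 + 85698 - 26496) + 49637) = -13063*(60738 + 49637) = -13063*110375 = -1441828625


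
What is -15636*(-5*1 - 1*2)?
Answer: 109452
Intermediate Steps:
-15636*(-5*1 - 1*2) = -15636*(-5 - 2) = -15636*(-7) = 109452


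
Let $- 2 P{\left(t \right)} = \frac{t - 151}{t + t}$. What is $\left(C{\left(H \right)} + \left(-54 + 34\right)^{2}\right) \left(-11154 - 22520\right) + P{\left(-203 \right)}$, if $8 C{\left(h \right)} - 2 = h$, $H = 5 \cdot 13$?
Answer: $- \frac{11166315591}{812} \approx -1.3752 \cdot 10^{7}$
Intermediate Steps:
$H = 65$
$C{\left(h \right)} = \frac{1}{4} + \frac{h}{8}$
$P{\left(t \right)} = - \frac{-151 + t}{4 t}$ ($P{\left(t \right)} = - \frac{\left(t - 151\right) \frac{1}{t + t}}{2} = - \frac{\left(-151 + t\right) \frac{1}{2 t}}{2} = - \frac{\frac{1}{2} \frac{1}{t} \left(-151 + t\right)}{2} = - \frac{-151 + t}{4 t}$)
$\left(C{\left(H \right)} + \left(-54 + 34\right)^{2}\right) \left(-11154 - 22520\right) + P{\left(-203 \right)} = \left(\left(\frac{1}{4} + \frac{1}{8} \cdot 65\right) + \left(-54 + 34\right)^{2}\right) \left(-11154 - 22520\right) + \frac{151 - -203}{4 \left(-203\right)} = \left(\left(\frac{1}{4} + \frac{65}{8}\right) + \left(-20\right)^{2}\right) \left(-33674\right) + \frac{1}{4} \left(- \frac{1}{203}\right) \left(151 + 203\right) = \left(\frac{67}{8} + 400\right) \left(-33674\right) + \frac{1}{4} \left(- \frac{1}{203}\right) 354 = \frac{3267}{8} \left(-33674\right) - \frac{177}{406} = - \frac{55006479}{4} - \frac{177}{406} = - \frac{11166315591}{812}$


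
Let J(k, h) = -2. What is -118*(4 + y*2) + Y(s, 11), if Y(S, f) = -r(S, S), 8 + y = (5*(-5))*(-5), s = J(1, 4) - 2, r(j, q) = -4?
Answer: -28080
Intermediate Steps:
s = -4 (s = -2 - 2 = -4)
y = 117 (y = -8 + (5*(-5))*(-5) = -8 - 25*(-5) = -8 + 125 = 117)
Y(S, f) = 4 (Y(S, f) = -1*(-4) = 4)
-118*(4 + y*2) + Y(s, 11) = -118*(4 + 117*2) + 4 = -118*(4 + 234) + 4 = -118*238 + 4 = -28084 + 4 = -28080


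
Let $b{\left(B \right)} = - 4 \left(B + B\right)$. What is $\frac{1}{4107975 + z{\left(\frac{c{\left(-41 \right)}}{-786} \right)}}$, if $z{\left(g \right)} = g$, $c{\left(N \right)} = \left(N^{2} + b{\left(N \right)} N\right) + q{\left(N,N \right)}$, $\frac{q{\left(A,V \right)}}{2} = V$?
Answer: $\frac{786}{3228880199} \approx 2.4343 \cdot 10^{-7}$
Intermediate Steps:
$q{\left(A,V \right)} = 2 V$
$b{\left(B \right)} = - 8 B$ ($b{\left(B \right)} = - 4 \cdot 2 B = - 8 B$)
$c{\left(N \right)} = - 7 N^{2} + 2 N$ ($c{\left(N \right)} = \left(N^{2} + - 8 N N\right) + 2 N = \left(N^{2} - 8 N^{2}\right) + 2 N = - 7 N^{2} + 2 N$)
$\frac{1}{4107975 + z{\left(\frac{c{\left(-41 \right)}}{-786} \right)}} = \frac{1}{4107975 + \frac{\left(-41\right) \left(2 - -287\right)}{-786}} = \frac{1}{4107975 + - 41 \left(2 + 287\right) \left(- \frac{1}{786}\right)} = \frac{1}{4107975 + \left(-41\right) 289 \left(- \frac{1}{786}\right)} = \frac{1}{4107975 - - \frac{11849}{786}} = \frac{1}{4107975 + \frac{11849}{786}} = \frac{1}{\frac{3228880199}{786}} = \frac{786}{3228880199}$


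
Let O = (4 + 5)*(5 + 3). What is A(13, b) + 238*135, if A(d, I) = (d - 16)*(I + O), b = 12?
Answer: 31878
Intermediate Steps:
O = 72 (O = 9*8 = 72)
A(d, I) = (-16 + d)*(72 + I) (A(d, I) = (d - 16)*(I + 72) = (-16 + d)*(72 + I))
A(13, b) + 238*135 = (-1152 - 16*12 + 72*13 + 12*13) + 238*135 = (-1152 - 192 + 936 + 156) + 32130 = -252 + 32130 = 31878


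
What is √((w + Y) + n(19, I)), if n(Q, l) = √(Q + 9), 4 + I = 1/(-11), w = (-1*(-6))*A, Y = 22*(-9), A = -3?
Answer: √(-216 + 2*√7) ≈ 14.516*I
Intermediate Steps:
Y = -198
w = -18 (w = -1*(-6)*(-3) = 6*(-3) = -18)
I = -45/11 (I = -4 + 1/(-11) = -4 - 1/11 = -45/11 ≈ -4.0909)
n(Q, l) = √(9 + Q)
√((w + Y) + n(19, I)) = √((-18 - 198) + √(9 + 19)) = √(-216 + √28) = √(-216 + 2*√7)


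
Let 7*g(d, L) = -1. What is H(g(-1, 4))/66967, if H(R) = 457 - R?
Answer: 3200/468769 ≈ 0.0068264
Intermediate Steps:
g(d, L) = -1/7 (g(d, L) = (1/7)*(-1) = -1/7)
H(g(-1, 4))/66967 = (457 - 1*(-1/7))/66967 = (457 + 1/7)*(1/66967) = (3200/7)*(1/66967) = 3200/468769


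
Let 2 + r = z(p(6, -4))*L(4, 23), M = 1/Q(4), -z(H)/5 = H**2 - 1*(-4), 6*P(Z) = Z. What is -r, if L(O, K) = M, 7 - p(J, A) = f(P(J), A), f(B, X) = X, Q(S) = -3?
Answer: -619/3 ≈ -206.33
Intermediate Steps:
P(Z) = Z/6
p(J, A) = 7 - A
z(H) = -20 - 5*H**2 (z(H) = -5*(H**2 - 1*(-4)) = -5*(H**2 + 4) = -5*(4 + H**2) = -20 - 5*H**2)
M = -1/3 (M = 1/(-3) = -1/3 ≈ -0.33333)
L(O, K) = -1/3
r = 619/3 (r = -2 + (-20 - 5*(7 - 1*(-4))**2)*(-1/3) = -2 + (-20 - 5*(7 + 4)**2)*(-1/3) = -2 + (-20 - 5*11**2)*(-1/3) = -2 + (-20 - 5*121)*(-1/3) = -2 + (-20 - 605)*(-1/3) = -2 - 625*(-1/3) = -2 + 625/3 = 619/3 ≈ 206.33)
-r = -1*619/3 = -619/3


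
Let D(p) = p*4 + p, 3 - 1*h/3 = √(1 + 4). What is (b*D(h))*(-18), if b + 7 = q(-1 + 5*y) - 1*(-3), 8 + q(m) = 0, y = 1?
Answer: 9720 - 3240*√5 ≈ 2475.1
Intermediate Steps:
q(m) = -8 (q(m) = -8 + 0 = -8)
h = 9 - 3*√5 (h = 9 - 3*√(1 + 4) = 9 - 3*√5 ≈ 2.2918)
D(p) = 5*p (D(p) = 4*p + p = 5*p)
b = -12 (b = -7 + (-8 - 1*(-3)) = -7 + (-8 + 3) = -7 - 5 = -12)
(b*D(h))*(-18) = -60*(9 - 3*√5)*(-18) = -12*(45 - 15*√5)*(-18) = (-540 + 180*√5)*(-18) = 9720 - 3240*√5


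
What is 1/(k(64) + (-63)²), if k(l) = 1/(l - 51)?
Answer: 13/51598 ≈ 0.00025195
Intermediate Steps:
k(l) = 1/(-51 + l)
1/(k(64) + (-63)²) = 1/(1/(-51 + 64) + (-63)²) = 1/(1/13 + 3969) = 1/(51598/13) = 13/51598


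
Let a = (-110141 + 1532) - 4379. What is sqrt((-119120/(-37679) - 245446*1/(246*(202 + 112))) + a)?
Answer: I*sqrt(142341954534403497258)/35493618 ≈ 336.14*I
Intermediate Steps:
a = -112988 (a = -108609 - 4379 = -112988)
sqrt((-119120/(-37679) - 245446*1/(246*(202 + 112))) + a) = sqrt((-119120/(-37679) - 245446*1/(246*(202 + 112))) - 112988) = sqrt((-119120*(-1/37679) - 245446/(314*246)) - 112988) = sqrt((119120/37679 - 245446/77244) - 112988) = sqrt((119120/37679 - 245446*1/77244) - 112988) = sqrt((119120/37679 - 122723/38622) - 112988) = sqrt(-571397/35493618 - 112988) = sqrt(-4010353481981/35493618) = I*sqrt(142341954534403497258)/35493618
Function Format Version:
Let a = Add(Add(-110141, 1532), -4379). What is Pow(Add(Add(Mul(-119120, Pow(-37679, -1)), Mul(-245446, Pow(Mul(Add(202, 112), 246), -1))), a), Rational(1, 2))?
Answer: Mul(Rational(1, 35493618), I, Pow(142341954534403497258, Rational(1, 2))) ≈ Mul(336.14, I)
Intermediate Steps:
a = -112988 (a = Add(-108609, -4379) = -112988)
Pow(Add(Add(Mul(-119120, Pow(-37679, -1)), Mul(-245446, Pow(Mul(Add(202, 112), 246), -1))), a), Rational(1, 2)) = Pow(Add(Add(Mul(-119120, Pow(-37679, -1)), Mul(-245446, Pow(Mul(Add(202, 112), 246), -1))), -112988), Rational(1, 2)) = Pow(Add(Add(Mul(-119120, Rational(-1, 37679)), Mul(-245446, Pow(Mul(314, 246), -1))), -112988), Rational(1, 2)) = Pow(Add(Add(Rational(119120, 37679), Mul(-245446, Pow(77244, -1))), -112988), Rational(1, 2)) = Pow(Add(Add(Rational(119120, 37679), Mul(-245446, Rational(1, 77244))), -112988), Rational(1, 2)) = Pow(Add(Add(Rational(119120, 37679), Rational(-122723, 38622)), -112988), Rational(1, 2)) = Pow(Add(Rational(-571397, 35493618), -112988), Rational(1, 2)) = Pow(Rational(-4010353481981, 35493618), Rational(1, 2)) = Mul(Rational(1, 35493618), I, Pow(142341954534403497258, Rational(1, 2)))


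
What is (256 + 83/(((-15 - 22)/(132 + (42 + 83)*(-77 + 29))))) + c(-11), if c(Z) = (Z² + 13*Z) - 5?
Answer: 495517/37 ≈ 13392.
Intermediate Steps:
c(Z) = -5 + Z² + 13*Z
(256 + 83/(((-15 - 22)/(132 + (42 + 83)*(-77 + 29))))) + c(-11) = (256 + 83/(((-15 - 22)/(132 + (42 + 83)*(-77 + 29))))) + (-5 + (-11)² + 13*(-11)) = (256 + 83/((-37/(132 + 125*(-48))))) + (-5 + 121 - 143) = (256 + 83/((-37/(132 - 6000)))) - 27 = (256 + 83/((-37/(-5868)))) - 27 = (256 + 83/((-37*(-1/5868)))) - 27 = (256 + 83/(37/5868)) - 27 = (256 + 83*(5868/37)) - 27 = (256 + 487044/37) - 27 = 496516/37 - 27 = 495517/37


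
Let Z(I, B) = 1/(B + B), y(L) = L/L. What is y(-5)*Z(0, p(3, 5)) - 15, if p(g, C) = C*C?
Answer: -749/50 ≈ -14.980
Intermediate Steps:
p(g, C) = C**2
y(L) = 1
Z(I, B) = 1/(2*B)
y(-5)*Z(0, p(3, 5)) - 15 = 1*(1/(2*(5**2))) - 15 = 1*((1/2)/25) - 15 = 1*((1/2)*(1/25)) - 15 = 1*(1/50) - 15 = 1/50 - 15 = -749/50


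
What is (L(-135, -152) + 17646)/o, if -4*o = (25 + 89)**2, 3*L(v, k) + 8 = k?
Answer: -52778/9747 ≈ -5.4148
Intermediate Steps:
L(v, k) = -8/3 + k/3
o = -3249 (o = -(25 + 89)**2/4 = -1/4*114**2 = -1/4*12996 = -3249)
(L(-135, -152) + 17646)/o = ((-8/3 + (1/3)*(-152)) + 17646)/(-3249) = ((-8/3 - 152/3) + 17646)*(-1/3249) = (-160/3 + 17646)*(-1/3249) = (52778/3)*(-1/3249) = -52778/9747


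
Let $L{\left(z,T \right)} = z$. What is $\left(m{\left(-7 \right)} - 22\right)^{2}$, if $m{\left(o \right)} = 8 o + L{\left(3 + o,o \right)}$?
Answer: $6724$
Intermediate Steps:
$m{\left(o \right)} = 3 + 9 o$ ($m{\left(o \right)} = 8 o + \left(3 + o\right) = 3 + 9 o$)
$\left(m{\left(-7 \right)} - 22\right)^{2} = \left(\left(3 + 9 \left(-7\right)\right) - 22\right)^{2} = \left(\left(3 - 63\right) - 22\right)^{2} = \left(-60 - 22\right)^{2} = \left(-82\right)^{2} = 6724$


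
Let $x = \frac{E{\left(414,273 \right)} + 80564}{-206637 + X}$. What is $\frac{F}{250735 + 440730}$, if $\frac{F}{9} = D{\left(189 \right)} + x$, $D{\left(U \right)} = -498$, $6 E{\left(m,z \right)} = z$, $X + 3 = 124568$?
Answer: $- \frac{737144379}{113499830960} \approx -0.0064947$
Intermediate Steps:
$X = 124565$ ($X = -3 + 124568 = 124565$)
$E{\left(m,z \right)} = \frac{z}{6}$
$x = - \frac{161219}{164144}$ ($x = \frac{\frac{1}{6} \cdot 273 + 80564}{-206637 + 124565} = \frac{\frac{91}{2} + 80564}{-82072} = \frac{161219}{2} \left(- \frac{1}{82072}\right) = - \frac{161219}{164144} \approx -0.98218$)
$F = - \frac{737144379}{164144}$ ($F = 9 \left(-498 - \frac{161219}{164144}\right) = 9 \left(- \frac{81904931}{164144}\right) = - \frac{737144379}{164144} \approx -4490.8$)
$\frac{F}{250735 + 440730} = - \frac{737144379}{164144 \left(250735 + 440730\right)} = - \frac{737144379}{164144 \cdot 691465} = \left(- \frac{737144379}{164144}\right) \frac{1}{691465} = - \frac{737144379}{113499830960}$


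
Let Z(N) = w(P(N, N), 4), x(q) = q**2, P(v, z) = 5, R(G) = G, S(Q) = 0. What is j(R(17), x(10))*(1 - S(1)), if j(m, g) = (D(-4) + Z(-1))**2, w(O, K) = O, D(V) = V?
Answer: 1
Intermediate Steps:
Z(N) = 5
j(m, g) = 1 (j(m, g) = (-4 + 5)**2 = 1**2 = 1)
j(R(17), x(10))*(1 - S(1)) = 1*(1 - 1*0) = 1*(1 + 0) = 1*1 = 1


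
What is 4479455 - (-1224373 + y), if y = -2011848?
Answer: 7715676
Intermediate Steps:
4479455 - (-1224373 + y) = 4479455 - (-1224373 - 2011848) = 4479455 - 1*(-3236221) = 4479455 + 3236221 = 7715676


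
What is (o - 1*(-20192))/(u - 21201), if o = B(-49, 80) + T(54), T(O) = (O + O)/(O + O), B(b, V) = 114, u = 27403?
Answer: 2901/886 ≈ 3.2743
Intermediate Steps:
T(O) = 1 (T(O) = (2*O)/((2*O)) = (2*O)*(1/(2*O)) = 1)
o = 115 (o = 114 + 1 = 115)
(o - 1*(-20192))/(u - 21201) = (115 - 1*(-20192))/(27403 - 21201) = (115 + 20192)/6202 = 20307*(1/6202) = 2901/886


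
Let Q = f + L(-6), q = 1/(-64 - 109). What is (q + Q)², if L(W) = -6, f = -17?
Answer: 15840400/29929 ≈ 529.27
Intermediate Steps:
q = -1/173 (q = 1/(-173) = -1/173 ≈ -0.0057803)
Q = -23 (Q = -17 - 6 = -23)
(q + Q)² = (-1/173 - 23)² = (-3980/173)² = 15840400/29929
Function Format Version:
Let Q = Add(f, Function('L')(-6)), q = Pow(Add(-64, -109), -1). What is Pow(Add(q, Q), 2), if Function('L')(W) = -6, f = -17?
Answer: Rational(15840400, 29929) ≈ 529.27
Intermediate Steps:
q = Rational(-1, 173) (q = Pow(-173, -1) = Rational(-1, 173) ≈ -0.0057803)
Q = -23 (Q = Add(-17, -6) = -23)
Pow(Add(q, Q), 2) = Pow(Add(Rational(-1, 173), -23), 2) = Pow(Rational(-3980, 173), 2) = Rational(15840400, 29929)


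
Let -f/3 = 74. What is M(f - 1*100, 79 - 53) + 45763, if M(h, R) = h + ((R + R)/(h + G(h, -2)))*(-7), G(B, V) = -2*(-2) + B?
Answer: 7270651/160 ≈ 45442.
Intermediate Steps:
G(B, V) = 4 + B
f = -222 (f = -3*74 = -222)
M(h, R) = h - 14*R/(4 + 2*h) (M(h, R) = h + ((R + R)/(h + (4 + h)))*(-7) = h + ((2*R)/(4 + 2*h))*(-7) = h + (2*R/(4 + 2*h))*(-7) = h - 14*R/(4 + 2*h))
M(f - 1*100, 79 - 53) + 45763 = ((-222 - 1*100)² - 7*(79 - 53) + 2*(-222 - 1*100))/(2 + (-222 - 1*100)) + 45763 = ((-222 - 100)² - 7*26 + 2*(-222 - 100))/(2 + (-222 - 100)) + 45763 = ((-322)² - 182 + 2*(-322))/(2 - 322) + 45763 = (103684 - 182 - 644)/(-320) + 45763 = -1/320*102858 + 45763 = -51429/160 + 45763 = 7270651/160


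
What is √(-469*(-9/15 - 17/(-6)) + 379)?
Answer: I*√601590/30 ≈ 25.854*I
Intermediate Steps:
√(-469*(-9/15 - 17/(-6)) + 379) = √(-469*(-9*1/15 - 17*(-⅙)) + 379) = √(-469*(-⅗ + 17/6) + 379) = √(-469*67/30 + 379) = √(-31423/30 + 379) = √(-20053/30) = I*√601590/30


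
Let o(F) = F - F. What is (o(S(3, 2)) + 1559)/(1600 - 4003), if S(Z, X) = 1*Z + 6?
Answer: -1559/2403 ≈ -0.64877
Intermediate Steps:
S(Z, X) = 6 + Z (S(Z, X) = Z + 6 = 6 + Z)
o(F) = 0
(o(S(3, 2)) + 1559)/(1600 - 4003) = (0 + 1559)/(1600 - 4003) = 1559/(-2403) = 1559*(-1/2403) = -1559/2403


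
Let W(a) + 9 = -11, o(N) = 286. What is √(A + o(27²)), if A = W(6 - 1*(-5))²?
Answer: 7*√14 ≈ 26.192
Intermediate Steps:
W(a) = -20 (W(a) = -9 - 11 = -20)
A = 400 (A = (-20)² = 400)
√(A + o(27²)) = √(400 + 286) = √686 = 7*√14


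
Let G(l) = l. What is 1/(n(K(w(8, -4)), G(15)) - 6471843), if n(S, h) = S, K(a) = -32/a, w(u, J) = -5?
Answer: -5/32359183 ≈ -1.5452e-7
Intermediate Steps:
1/(n(K(w(8, -4)), G(15)) - 6471843) = 1/(-32/(-5) - 6471843) = 1/(-32*(-⅕) - 6471843) = 1/(32/5 - 6471843) = 1/(-32359183/5) = -5/32359183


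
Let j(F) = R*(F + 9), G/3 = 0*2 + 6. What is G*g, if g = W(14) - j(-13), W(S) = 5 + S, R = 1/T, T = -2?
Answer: 306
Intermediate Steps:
R = -½ (R = 1/(-2) = -½ ≈ -0.50000)
G = 18 (G = 3*(0*2 + 6) = 3*(0 + 6) = 3*6 = 18)
j(F) = -9/2 - F/2 (j(F) = -(F + 9)/2 = -(9 + F)/2 = -9/2 - F/2)
g = 17 (g = (5 + 14) - (-9/2 - ½*(-13)) = 19 - (-9/2 + 13/2) = 19 - 1*2 = 19 - 2 = 17)
G*g = 18*17 = 306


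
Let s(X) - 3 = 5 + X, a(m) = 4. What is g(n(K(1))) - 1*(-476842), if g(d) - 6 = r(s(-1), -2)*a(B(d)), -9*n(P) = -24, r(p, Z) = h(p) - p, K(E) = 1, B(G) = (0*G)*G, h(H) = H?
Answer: 476848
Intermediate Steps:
B(G) = 0 (B(G) = 0*G = 0)
s(X) = 8 + X (s(X) = 3 + (5 + X) = 8 + X)
r(p, Z) = 0 (r(p, Z) = p - p = 0)
n(P) = 8/3 (n(P) = -⅑*(-24) = 8/3)
g(d) = 6 (g(d) = 6 + 0*4 = 6 + 0 = 6)
g(n(K(1))) - 1*(-476842) = 6 - 1*(-476842) = 6 + 476842 = 476848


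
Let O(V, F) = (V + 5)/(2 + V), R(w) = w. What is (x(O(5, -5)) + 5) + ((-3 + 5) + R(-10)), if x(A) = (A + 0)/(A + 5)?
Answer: -25/9 ≈ -2.7778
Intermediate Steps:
O(V, F) = (5 + V)/(2 + V)
x(A) = A/(5 + A)
(x(O(5, -5)) + 5) + ((-3 + 5) + R(-10)) = (((5 + 5)/(2 + 5))/(5 + (5 + 5)/(2 + 5)) + 5) + ((-3 + 5) - 10) = ((10/7)/(5 + 10/7) + 5) + (2 - 10) = (((⅐)*10)/(5 + (⅐)*10) + 5) - 8 = (10/(7*(5 + 10/7)) + 5) - 8 = (10/(7*(45/7)) + 5) - 8 = ((10/7)*(7/45) + 5) - 8 = (2/9 + 5) - 8 = 47/9 - 8 = -25/9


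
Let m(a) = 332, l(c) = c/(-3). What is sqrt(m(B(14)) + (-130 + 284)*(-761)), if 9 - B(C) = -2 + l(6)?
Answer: I*sqrt(116862) ≈ 341.85*I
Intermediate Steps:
l(c) = -c/3 (l(c) = c*(-1/3) = -c/3)
B(C) = 13 (B(C) = 9 - (-2 - 1/3*6) = 9 - (-2 - 2) = 9 - 1*(-4) = 9 + 4 = 13)
sqrt(m(B(14)) + (-130 + 284)*(-761)) = sqrt(332 + (-130 + 284)*(-761)) = sqrt(332 + 154*(-761)) = sqrt(332 - 117194) = sqrt(-116862) = I*sqrt(116862)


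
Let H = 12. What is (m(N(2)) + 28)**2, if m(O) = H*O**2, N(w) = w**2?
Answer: 48400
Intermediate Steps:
m(O) = 12*O**2
(m(N(2)) + 28)**2 = (12*(2**2)**2 + 28)**2 = (12*4**2 + 28)**2 = (12*16 + 28)**2 = (192 + 28)**2 = 220**2 = 48400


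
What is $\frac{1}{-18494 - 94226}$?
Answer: $- \frac{1}{112720} \approx -8.8715 \cdot 10^{-6}$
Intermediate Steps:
$\frac{1}{-18494 - 94226} = \frac{1}{-112720} = - \frac{1}{112720}$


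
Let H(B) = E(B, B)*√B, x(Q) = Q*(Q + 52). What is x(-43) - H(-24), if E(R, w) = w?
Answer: -387 + 48*I*√6 ≈ -387.0 + 117.58*I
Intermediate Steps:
x(Q) = Q*(52 + Q)
H(B) = B^(3/2) (H(B) = B*√B = B^(3/2))
x(-43) - H(-24) = -43*(52 - 43) - (-24)^(3/2) = -43*9 - (-48)*I*√6 = -387 + 48*I*√6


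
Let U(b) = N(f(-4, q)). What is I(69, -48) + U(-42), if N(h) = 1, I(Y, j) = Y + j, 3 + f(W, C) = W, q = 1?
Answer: 22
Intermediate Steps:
f(W, C) = -3 + W
U(b) = 1
I(69, -48) + U(-42) = (69 - 48) + 1 = 21 + 1 = 22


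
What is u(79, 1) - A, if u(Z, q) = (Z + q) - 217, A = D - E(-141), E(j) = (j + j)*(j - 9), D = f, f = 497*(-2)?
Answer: 43157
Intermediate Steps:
f = -994
D = -994
E(j) = 2*j*(-9 + j) (E(j) = (2*j)*(-9 + j) = 2*j*(-9 + j))
A = -43294 (A = -994 - 2*(-141)*(-9 - 141) = -994 - 2*(-141)*(-150) = -994 - 1*42300 = -994 - 42300 = -43294)
u(Z, q) = -217 + Z + q
u(79, 1) - A = (-217 + 79 + 1) - 1*(-43294) = -137 + 43294 = 43157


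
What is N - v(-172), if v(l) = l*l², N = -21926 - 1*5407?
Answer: 5061115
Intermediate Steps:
N = -27333 (N = -21926 - 5407 = -27333)
v(l) = l³
N - v(-172) = -27333 - 1*(-172)³ = -27333 - 1*(-5088448) = -27333 + 5088448 = 5061115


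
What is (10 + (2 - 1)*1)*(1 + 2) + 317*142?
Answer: 45047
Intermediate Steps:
(10 + (2 - 1)*1)*(1 + 2) + 317*142 = (10 + 1*1)*3 + 45014 = (10 + 1)*3 + 45014 = 11*3 + 45014 = 33 + 45014 = 45047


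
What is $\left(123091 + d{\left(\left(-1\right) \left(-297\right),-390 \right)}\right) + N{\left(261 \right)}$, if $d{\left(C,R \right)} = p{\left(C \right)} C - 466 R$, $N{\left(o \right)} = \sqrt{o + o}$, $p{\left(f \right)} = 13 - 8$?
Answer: $306316 + 3 \sqrt{58} \approx 3.0634 \cdot 10^{5}$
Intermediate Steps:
$p{\left(f \right)} = 5$
$N{\left(o \right)} = \sqrt{2} \sqrt{o}$ ($N{\left(o \right)} = \sqrt{2 o} = \sqrt{2} \sqrt{o}$)
$d{\left(C,R \right)} = - 466 R + 5 C$ ($d{\left(C,R \right)} = 5 C - 466 R = - 466 R + 5 C$)
$\left(123091 + d{\left(\left(-1\right) \left(-297\right),-390 \right)}\right) + N{\left(261 \right)} = \left(123091 + \left(\left(-466\right) \left(-390\right) + 5 \left(\left(-1\right) \left(-297\right)\right)\right)\right) + \sqrt{2} \sqrt{261} = \left(123091 + \left(181740 + 5 \cdot 297\right)\right) + \sqrt{2} \cdot 3 \sqrt{29} = \left(123091 + \left(181740 + 1485\right)\right) + 3 \sqrt{58} = \left(123091 + 183225\right) + 3 \sqrt{58} = 306316 + 3 \sqrt{58}$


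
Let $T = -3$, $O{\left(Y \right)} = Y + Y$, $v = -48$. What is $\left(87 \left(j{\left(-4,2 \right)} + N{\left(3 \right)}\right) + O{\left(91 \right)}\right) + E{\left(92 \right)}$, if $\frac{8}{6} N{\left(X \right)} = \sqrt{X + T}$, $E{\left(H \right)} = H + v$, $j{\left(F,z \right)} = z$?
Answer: $400$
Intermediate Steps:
$O{\left(Y \right)} = 2 Y$
$E{\left(H \right)} = -48 + H$ ($E{\left(H \right)} = H - 48 = -48 + H$)
$N{\left(X \right)} = \frac{3 \sqrt{-3 + X}}{4}$ ($N{\left(X \right)} = \frac{3 \sqrt{X - 3}}{4} = \frac{3 \sqrt{-3 + X}}{4}$)
$\left(87 \left(j{\left(-4,2 \right)} + N{\left(3 \right)}\right) + O{\left(91 \right)}\right) + E{\left(92 \right)} = \left(87 \left(2 + \frac{3 \sqrt{-3 + 3}}{4}\right) + 2 \cdot 91\right) + \left(-48 + 92\right) = \left(87 \left(2 + \frac{3 \sqrt{0}}{4}\right) + 182\right) + 44 = \left(87 \left(2 + \frac{3}{4} \cdot 0\right) + 182\right) + 44 = \left(87 \left(2 + 0\right) + 182\right) + 44 = \left(87 \cdot 2 + 182\right) + 44 = \left(174 + 182\right) + 44 = 356 + 44 = 400$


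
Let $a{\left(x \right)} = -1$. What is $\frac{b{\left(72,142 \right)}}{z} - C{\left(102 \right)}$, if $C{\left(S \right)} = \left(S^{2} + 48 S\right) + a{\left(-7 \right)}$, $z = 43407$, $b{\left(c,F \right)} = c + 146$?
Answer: $- \frac{664083475}{43407} \approx -15299.0$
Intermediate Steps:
$b{\left(c,F \right)} = 146 + c$
$C{\left(S \right)} = -1 + S^{2} + 48 S$ ($C{\left(S \right)} = \left(S^{2} + 48 S\right) - 1 = -1 + S^{2} + 48 S$)
$\frac{b{\left(72,142 \right)}}{z} - C{\left(102 \right)} = \frac{146 + 72}{43407} - \left(-1 + 102^{2} + 48 \cdot 102\right) = 218 \cdot \frac{1}{43407} - \left(-1 + 10404 + 4896\right) = \frac{218}{43407} - 15299 = - \frac{664083475}{43407}$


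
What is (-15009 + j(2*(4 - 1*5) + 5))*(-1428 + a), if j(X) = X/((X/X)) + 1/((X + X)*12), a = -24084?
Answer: 1148498153/3 ≈ 3.8283e+8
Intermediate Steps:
j(X) = X + 1/(24*X) (j(X) = X/1 + (1/12)/(2*X) = X*1 + (1/(2*X))*(1/12) = X + 1/(24*X))
(-15009 + j(2*(4 - 1*5) + 5))*(-1428 + a) = (-15009 + ((2*(4 - 1*5) + 5) + 1/(24*(2*(4 - 1*5) + 5))))*(-1428 - 24084) = (-15009 + ((2*(4 - 5) + 5) + 1/(24*(2*(4 - 5) + 5))))*(-25512) = (-15009 + ((2*(-1) + 5) + 1/(24*(2*(-1) + 5))))*(-25512) = (-15009 + ((-2 + 5) + 1/(24*(-2 + 5))))*(-25512) = (-15009 + (3 + (1/24)/3))*(-25512) = (-15009 + (3 + (1/24)*(⅓)))*(-25512) = (-15009 + (3 + 1/72))*(-25512) = (-15009 + 217/72)*(-25512) = -1080431/72*(-25512) = 1148498153/3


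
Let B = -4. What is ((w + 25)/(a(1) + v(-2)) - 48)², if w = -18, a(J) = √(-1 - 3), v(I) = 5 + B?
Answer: 54093/25 + 6524*I/25 ≈ 2163.7 + 260.96*I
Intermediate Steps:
v(I) = 1 (v(I) = 5 - 4 = 1)
a(J) = 2*I (a(J) = √(-4) = 2*I)
((w + 25)/(a(1) + v(-2)) - 48)² = ((-18 + 25)/(2*I + 1) - 48)² = (7/(1 + 2*I) - 48)² = (7*((1 - 2*I)/5) - 48)² = (7*(1 - 2*I)/5 - 48)² = (-48 + 7*(1 - 2*I)/5)²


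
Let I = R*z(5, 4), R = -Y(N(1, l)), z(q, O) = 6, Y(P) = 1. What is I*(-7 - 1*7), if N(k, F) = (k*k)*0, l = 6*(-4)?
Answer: 84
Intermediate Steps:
l = -24
N(k, F) = 0 (N(k, F) = k²*0 = 0)
R = -1 (R = -1*1 = -1)
I = -6 (I = -1*6 = -6)
I*(-7 - 1*7) = -6*(-7 - 1*7) = -6*(-7 - 7) = -6*(-14) = 84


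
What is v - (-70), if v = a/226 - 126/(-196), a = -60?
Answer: 111337/1582 ≈ 70.377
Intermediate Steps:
v = 597/1582 (v = -60/226 - 126/(-196) = -60*1/226 - 126*(-1/196) = -30/113 + 9/14 = 597/1582 ≈ 0.37737)
v - (-70) = 597/1582 - (-70) = 597/1582 - 1*(-70) = 597/1582 + 70 = 111337/1582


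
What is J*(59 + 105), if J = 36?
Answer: 5904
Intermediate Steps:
J*(59 + 105) = 36*(59 + 105) = 36*164 = 5904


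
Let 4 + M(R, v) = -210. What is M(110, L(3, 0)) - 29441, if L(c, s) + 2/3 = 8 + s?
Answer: -29655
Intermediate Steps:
L(c, s) = 22/3 + s (L(c, s) = -2/3 + (8 + s) = 22/3 + s)
M(R, v) = -214 (M(R, v) = -4 - 210 = -214)
M(110, L(3, 0)) - 29441 = -214 - 29441 = -29655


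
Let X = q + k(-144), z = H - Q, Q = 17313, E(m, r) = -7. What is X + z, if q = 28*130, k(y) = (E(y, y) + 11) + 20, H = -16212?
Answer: -29861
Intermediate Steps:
k(y) = 24 (k(y) = (-7 + 11) + 20 = 4 + 20 = 24)
q = 3640
z = -33525 (z = -16212 - 1*17313 = -16212 - 17313 = -33525)
X = 3664 (X = 3640 + 24 = 3664)
X + z = 3664 - 33525 = -29861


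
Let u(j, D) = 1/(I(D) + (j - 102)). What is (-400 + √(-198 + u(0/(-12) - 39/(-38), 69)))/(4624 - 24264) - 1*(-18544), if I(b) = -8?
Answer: 9105114/491 - I*√848859449/40664620 ≈ 18544.0 - 0.00071647*I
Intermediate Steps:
u(j, D) = 1/(-110 + j) (u(j, D) = 1/(-8 + (j - 102)) = 1/(-8 + (-102 + j)) = 1/(-110 + j))
(-400 + √(-198 + u(0/(-12) - 39/(-38), 69)))/(4624 - 24264) - 1*(-18544) = (-400 + √(-198 + 1/(-110 + (0/(-12) - 39/(-38)))))/(4624 - 24264) - 1*(-18544) = (-400 + √(-198 + 1/(-110 + (0*(-1/12) - 39*(-1/38)))))/(-19640) + 18544 = (-400 + √(-198 + 1/(-110 + (0 + 39/38))))*(-1/19640) + 18544 = (-400 + √(-198 + 1/(-110 + 39/38)))*(-1/19640) + 18544 = (-400 + √(-198 + 1/(-4141/38)))*(-1/19640) + 18544 = (-400 + √(-198 - 38/4141))*(-1/19640) + 18544 = (-400 + √(-819956/4141))*(-1/19640) + 18544 = (-400 + 2*I*√848859449/4141)*(-1/19640) + 18544 = (10/491 - I*√848859449/40664620) + 18544 = 9105114/491 - I*√848859449/40664620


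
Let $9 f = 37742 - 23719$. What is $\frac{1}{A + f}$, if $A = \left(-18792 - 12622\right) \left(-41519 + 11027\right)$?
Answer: $\frac{9}{8620895215} \approx 1.044 \cdot 10^{-9}$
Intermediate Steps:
$A = 957875688$ ($A = \left(-31414\right) \left(-30492\right) = 957875688$)
$f = \frac{14023}{9}$ ($f = \frac{37742 - 23719}{9} = \frac{1}{9} \cdot 14023 = \frac{14023}{9} \approx 1558.1$)
$\frac{1}{A + f} = \frac{1}{957875688 + \frac{14023}{9}} = \frac{1}{\frac{8620895215}{9}} = \frac{9}{8620895215}$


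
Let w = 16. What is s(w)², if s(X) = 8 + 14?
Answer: 484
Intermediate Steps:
s(X) = 22
s(w)² = 22² = 484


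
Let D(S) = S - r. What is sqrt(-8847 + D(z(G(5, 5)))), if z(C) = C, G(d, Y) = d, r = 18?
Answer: 2*I*sqrt(2215) ≈ 94.128*I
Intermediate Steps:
D(S) = -18 + S (D(S) = S - 1*18 = S - 18 = -18 + S)
sqrt(-8847 + D(z(G(5, 5)))) = sqrt(-8847 + (-18 + 5)) = sqrt(-8847 - 13) = sqrt(-8860) = 2*I*sqrt(2215)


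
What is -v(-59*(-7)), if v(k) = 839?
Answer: -839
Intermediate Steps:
-v(-59*(-7)) = -1*839 = -839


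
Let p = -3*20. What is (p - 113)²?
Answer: 29929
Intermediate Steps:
p = -60
(p - 113)² = (-60 - 113)² = (-173)² = 29929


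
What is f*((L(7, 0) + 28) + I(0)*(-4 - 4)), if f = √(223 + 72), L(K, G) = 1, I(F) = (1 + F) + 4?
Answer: -11*√295 ≈ -188.93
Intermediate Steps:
I(F) = 5 + F
f = √295 ≈ 17.176
f*((L(7, 0) + 28) + I(0)*(-4 - 4)) = √295*((1 + 28) + (5 + 0)*(-4 - 4)) = √295*(29 + 5*(-8)) = √295*(29 - 40) = √295*(-11) = -11*√295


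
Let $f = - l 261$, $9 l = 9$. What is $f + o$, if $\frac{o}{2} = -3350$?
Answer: $-6961$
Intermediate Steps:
$l = 1$ ($l = \frac{1}{9} \cdot 9 = 1$)
$o = -6700$ ($o = 2 \left(-3350\right) = -6700$)
$f = -261$ ($f = - 1 \cdot 261 = \left(-1\right) 261 = -261$)
$f + o = -261 - 6700 = -6961$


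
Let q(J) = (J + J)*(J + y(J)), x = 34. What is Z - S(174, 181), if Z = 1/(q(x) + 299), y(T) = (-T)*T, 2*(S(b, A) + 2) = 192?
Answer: -7143719/75997 ≈ -94.000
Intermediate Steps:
S(b, A) = 94 (S(b, A) = -2 + (1/2)*192 = -2 + 96 = 94)
y(T) = -T**2
q(J) = 2*J*(J - J**2) (q(J) = (J + J)*(J - J**2) = (2*J)*(J - J**2) = 2*J*(J - J**2))
Z = -1/75997 (Z = 1/(2*34**2*(1 - 1*34) + 299) = 1/(2*1156*(1 - 34) + 299) = 1/(2*1156*(-33) + 299) = 1/(-76296 + 299) = 1/(-75997) = -1/75997 ≈ -1.3158e-5)
Z - S(174, 181) = -1/75997 - 1*94 = -1/75997 - 94 = -7143719/75997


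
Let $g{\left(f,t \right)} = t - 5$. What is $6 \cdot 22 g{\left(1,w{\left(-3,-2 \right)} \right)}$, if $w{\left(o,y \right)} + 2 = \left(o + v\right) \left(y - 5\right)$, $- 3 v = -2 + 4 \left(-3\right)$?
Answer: $-2464$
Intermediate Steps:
$v = \frac{14}{3}$ ($v = - \frac{-2 + 4 \left(-3\right)}{3} = - \frac{-2 - 12}{3} = \left(- \frac{1}{3}\right) \left(-14\right) = \frac{14}{3} \approx 4.6667$)
$w{\left(o,y \right)} = -2 + \left(-5 + y\right) \left(\frac{14}{3} + o\right)$ ($w{\left(o,y \right)} = -2 + \left(o + \frac{14}{3}\right) \left(y - 5\right) = -2 + \left(\frac{14}{3} + o\right) \left(-5 + y\right) = -2 + \left(-5 + y\right) \left(\frac{14}{3} + o\right)$)
$g{\left(f,t \right)} = -5 + t$ ($g{\left(f,t \right)} = t - 5 = -5 + t$)
$6 \cdot 22 g{\left(1,w{\left(-3,-2 \right)} \right)} = 6 \cdot 22 \left(-5 - \frac{41}{3}\right) = 132 \left(-5 + \left(- \frac{76}{3} + 15 - \frac{28}{3} + 6\right)\right) = 132 \left(-5 - \frac{41}{3}\right) = 132 \left(- \frac{56}{3}\right) = -2464$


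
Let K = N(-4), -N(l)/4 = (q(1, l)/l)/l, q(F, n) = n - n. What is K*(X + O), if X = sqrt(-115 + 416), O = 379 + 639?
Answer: 0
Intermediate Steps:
q(F, n) = 0
O = 1018
X = sqrt(301) ≈ 17.349
N(l) = 0 (N(l) = -4*0/l/l = -0/l = -4*0 = 0)
K = 0
K*(X + O) = 0*(sqrt(301) + 1018) = 0*(1018 + sqrt(301)) = 0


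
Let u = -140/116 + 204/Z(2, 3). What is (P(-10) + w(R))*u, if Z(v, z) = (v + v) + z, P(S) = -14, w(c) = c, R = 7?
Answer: -5671/29 ≈ -195.55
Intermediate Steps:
Z(v, z) = z + 2*v (Z(v, z) = 2*v + z = z + 2*v)
u = 5671/203 (u = -140/116 + 204/(3 + 2*2) = -140*1/116 + 204/(3 + 4) = -35/29 + 204/7 = 5671/203 ≈ 27.936)
(P(-10) + w(R))*u = (-14 + 7)*(5671/203) = -7*5671/203 = -5671/29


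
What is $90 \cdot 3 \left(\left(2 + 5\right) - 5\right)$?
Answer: $540$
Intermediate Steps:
$90 \cdot 3 \left(\left(2 + 5\right) - 5\right) = 90 \cdot 3 \left(7 - 5\right) = 90 \cdot 3 \cdot 2 = 90 \cdot 6 = 540$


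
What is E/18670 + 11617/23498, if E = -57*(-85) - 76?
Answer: 82237838/109676915 ≈ 0.74982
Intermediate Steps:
E = 4769 (E = 4845 - 76 = 4769)
E/18670 + 11617/23498 = 4769/18670 + 11617/23498 = 82237838/109676915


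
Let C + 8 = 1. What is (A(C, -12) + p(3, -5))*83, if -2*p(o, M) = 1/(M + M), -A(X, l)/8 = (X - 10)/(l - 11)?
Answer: -223851/460 ≈ -486.63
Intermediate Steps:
C = -7 (C = -8 + 1 = -7)
A(X, l) = -8*(-10 + X)/(-11 + l) (A(X, l) = -8*(X - 10)/(l - 11) = -8*(-10 + X)/(-11 + l))
p(o, M) = -1/(4*M) (p(o, M) = -1/(2*(M + M)) = -1/(2*M)/2 = -1/(4*M))
(A(C, -12) + p(3, -5))*83 = (8*(10 - 1*(-7))/(-11 - 12) - 1/4/(-5))*83 = (8*(10 + 7)/(-23) - 1/4*(-1/5))*83 = (8*(-1/23)*17 + 1/20)*83 = (-136/23 + 1/20)*83 = -2697/460*83 = -223851/460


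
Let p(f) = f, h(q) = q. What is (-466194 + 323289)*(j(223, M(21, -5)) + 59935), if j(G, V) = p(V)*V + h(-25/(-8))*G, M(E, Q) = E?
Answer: -69820953615/8 ≈ -8.7276e+9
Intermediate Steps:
j(G, V) = V² + 25*G/8 (j(G, V) = V*V + (-25/(-8))*G = V² + (-25*(-⅛))*G = V² + 25*G/8)
(-466194 + 323289)*(j(223, M(21, -5)) + 59935) = (-466194 + 323289)*((21² + (25/8)*223) + 59935) = -142905*((441 + 5575/8) + 59935) = -142905*(9103/8 + 59935) = -142905*488583/8 = -69820953615/8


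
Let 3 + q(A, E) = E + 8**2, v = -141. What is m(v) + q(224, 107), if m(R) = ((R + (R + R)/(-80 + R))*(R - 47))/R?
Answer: -4044/221 ≈ -18.299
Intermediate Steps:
q(A, E) = 61 + E (q(A, E) = -3 + (E + 8**2) = -3 + (E + 64) = -3 + (64 + E) = 61 + E)
m(R) = (-47 + R)*(R + 2*R/(-80 + R))/R (m(R) = ((R + (2*R)/(-80 + R))*(-47 + R))/R = ((R + 2*R/(-80 + R))*(-47 + R))/R = ((-47 + R)*(R + 2*R/(-80 + R)))/R = (-47 + R)*(R + 2*R/(-80 + R))/R)
m(v) + q(224, 107) = (3666 + (-141)**2 - 125*(-141))/(-80 - 141) + (61 + 107) = (3666 + 19881 + 17625)/(-221) + 168 = -1/221*41172 + 168 = -41172/221 + 168 = -4044/221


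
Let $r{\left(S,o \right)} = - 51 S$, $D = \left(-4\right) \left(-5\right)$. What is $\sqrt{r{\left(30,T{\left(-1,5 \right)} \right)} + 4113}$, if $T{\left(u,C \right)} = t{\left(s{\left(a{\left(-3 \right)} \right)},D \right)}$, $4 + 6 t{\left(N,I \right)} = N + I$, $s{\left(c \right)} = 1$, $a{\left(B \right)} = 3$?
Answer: $3 \sqrt{287} \approx 50.823$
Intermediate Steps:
$D = 20$
$t{\left(N,I \right)} = - \frac{2}{3} + \frac{I}{6} + \frac{N}{6}$ ($t{\left(N,I \right)} = - \frac{2}{3} + \frac{N + I}{6} = - \frac{2}{3} + \frac{I + N}{6} = - \frac{2}{3} + \left(\frac{I}{6} + \frac{N}{6}\right) = - \frac{2}{3} + \frac{I}{6} + \frac{N}{6}$)
$T{\left(u,C \right)} = \frac{17}{6}$ ($T{\left(u,C \right)} = - \frac{2}{3} + \frac{1}{6} \cdot 20 + \frac{1}{6} \cdot 1 = - \frac{2}{3} + \frac{10}{3} + \frac{1}{6} = \frac{17}{6}$)
$\sqrt{r{\left(30,T{\left(-1,5 \right)} \right)} + 4113} = \sqrt{\left(-51\right) 30 + 4113} = \sqrt{-1530 + 4113} = \sqrt{2583} = 3 \sqrt{287}$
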